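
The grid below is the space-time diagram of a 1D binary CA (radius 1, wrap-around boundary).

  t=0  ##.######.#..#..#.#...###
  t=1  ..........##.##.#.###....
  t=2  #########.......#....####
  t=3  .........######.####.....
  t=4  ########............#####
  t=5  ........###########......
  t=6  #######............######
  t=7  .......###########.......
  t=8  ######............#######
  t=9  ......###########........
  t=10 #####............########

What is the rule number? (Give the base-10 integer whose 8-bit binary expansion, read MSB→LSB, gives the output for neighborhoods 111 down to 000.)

21

  nb ###: next=.  (t=0,i=0, bit7=0)
  nb ##.: next=.  (t=0,i=1, bit6=0)
  nb #.#: next=.  (t=0,i=2, bit5=0)
  nb #..: next=#  (t=0,i=11, bit4=1)
  nb .##: next=.  (t=0,i=3, bit3=0)
  nb .#.: next=#  (t=0,i=10, bit2=1)
  nb ..#: next=.  (t=0,i=12, bit1=0)
  nb ...: next=#  (t=0,i=20, bit0=1)
  bits 00010101 = 21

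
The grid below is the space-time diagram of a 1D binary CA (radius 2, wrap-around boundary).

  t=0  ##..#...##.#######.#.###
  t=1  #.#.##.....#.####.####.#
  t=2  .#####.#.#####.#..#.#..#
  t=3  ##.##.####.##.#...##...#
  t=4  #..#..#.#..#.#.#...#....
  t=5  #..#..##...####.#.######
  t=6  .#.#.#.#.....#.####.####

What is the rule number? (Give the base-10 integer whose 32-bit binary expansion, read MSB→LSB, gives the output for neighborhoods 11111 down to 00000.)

  ##### -> #   bit 31 = 1  t=0,i=13
  ####. -> #   bit 30 = 1  t=0,i=0
  ###.# -> .   bit 29 = 0  t=0,i=17
  ###.. -> .   bit 28 = 0  t=0,i=1
  ##.## -> .   bit 27 = 0  t=0,i=10
  ##.#. -> #   bit 26 = 1  t=0,i=18
  ##..# -> #   bit 25 = 1  t=0,i=2
  ##... -> .   bit 24 = 0  t=1,i=6
  #.### -> #   bit 23 = 1  t=0,i=11
  #.##. -> #   bit 22 = 1  t=1,i=4
  #.#.# -> #   bit 21 = 1  t=0,i=19
  #.#.. -> .   bit 20 = 0  t=2,i=15
  #..## -> #   bit 19 = 1  t=5,i=5
  #..#. -> .   bit 18 = 0  t=0,i=3
  #...# -> .   bit 17 = 0  t=0,i=6
  #.... -> #   bit 16 = 1  t=1,i=7
  .#### -> .   bit 15 = 0  t=0,i=12
  .###. -> #   bit 14 = 1  t=3,i=0
  .##.# -> .   bit 13 = 0  t=0,i=9
  .##.. -> #   bit 12 = 1  t=1,i=5
  .#.## -> #   bit 11 = 1  t=0,i=20
  .#.#. -> #   bit 10 = 1  t=2,i=19
  .#..# -> .   bit 9 = 0  t=2,i=16
  .#... -> #   bit 8 = 1  t=0,i=5
  ..### -> .   bit 7 = 0  t=3,i=23
  ..##. -> .   bit 6 = 0  t=0,i=8
  ..#.# -> #   bit 5 = 1  t=1,i=11
  ..#.. -> #   bit 4 = 1  t=0,i=4
  ...## -> .   bit 3 = 0  t=0,i=7
  ...#. -> #   bit 2 = 1  t=1,i=10
  ....# -> #   bit 1 = 1  t=1,i=9
  ..... -> .   bit 0 = 0  t=1,i=8
  bits 11000110111010010101110100110110 = 3337182518

3337182518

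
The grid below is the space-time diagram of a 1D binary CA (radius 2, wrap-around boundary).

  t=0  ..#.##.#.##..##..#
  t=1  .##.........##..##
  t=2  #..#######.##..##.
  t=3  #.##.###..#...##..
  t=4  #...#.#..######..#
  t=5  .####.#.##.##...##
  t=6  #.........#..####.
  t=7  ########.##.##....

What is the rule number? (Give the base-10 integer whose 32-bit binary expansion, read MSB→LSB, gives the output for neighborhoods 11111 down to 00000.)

2300527101

  #####|#  b31=1 t=2,i=5
  ####.|.  b30=0 t=2,i=8
  ###.#|.  b29=0 t=2,i=9
  ###..|.  b28=0 t=3,i=7
  ##.##|#  b27=1 t=1,i=0
  ##.#.|.  b26=0 t=0,i=6
  ##..#|.  b25=0 t=0,i=11
  ##...|#  b24=1 t=1,i=3
  #.###|.  b23=0 t=3,i=5
  #.##.|.  b22=0 t=0,i=4
  #.#.#|.  b21=0 t=0,i=7
  #.#..|#  b20=1 t=2,i=0
  #..##|#  b19=1 t=0,i=12
  #..#.|#  b18=1 t=0,i=1
  #...#|#  b17=1 t=3,i=12
  #....|#  b16=1 t=1,i=4
  .####|.  b15=0 t=2,i=4
  .###.|#  b14=1 t=3,i=6
  .##.#|.  b13=0 t=0,i=5
  .##..|.  b12=0 t=0,i=10
  .#.##|.  b11=0 t=0,i=3
  .#.#.|.  b10=0 t=4,i=5
  .#..#|.  b9=0 t=0,i=0
  .#...|#  b8=1 t=3,i=11
  ..###|#  b7=1 t=2,i=3
  ..##.|#  b6=1 t=0,i=13
  ..#.#|#  b5=1 t=0,i=2
  ..#..|#  b4=1 t=0,i=17
  ...##|#  b3=1 t=1,i=11
  ...#.|#  b2=1 t=4,i=3
  ....#|.  b1=0 t=1,i=10
  .....|#  b0=1 t=1,i=5
  bits 10001001000111110100000111111101 = 2300527101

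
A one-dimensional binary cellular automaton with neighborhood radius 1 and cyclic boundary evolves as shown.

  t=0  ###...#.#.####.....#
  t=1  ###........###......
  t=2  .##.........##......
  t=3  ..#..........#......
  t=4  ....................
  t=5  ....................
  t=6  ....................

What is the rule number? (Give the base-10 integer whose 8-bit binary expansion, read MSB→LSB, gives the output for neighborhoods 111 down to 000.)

  nb ###: next=#  (t=0,i=0, bit7=1)
  nb ##.: next=#  (t=0,i=2, bit6=1)
  nb #.#: next=.  (t=0,i=7, bit5=0)
  nb #..: next=.  (t=0,i=3, bit4=0)
  nb .##: next=.  (t=0,i=10, bit3=0)
  nb .#.: next=.  (t=0,i=6, bit2=0)
  nb ..#: next=.  (t=0,i=5, bit1=0)
  nb ...: next=.  (t=0,i=4, bit0=0)
  bits 11000000 = 192

192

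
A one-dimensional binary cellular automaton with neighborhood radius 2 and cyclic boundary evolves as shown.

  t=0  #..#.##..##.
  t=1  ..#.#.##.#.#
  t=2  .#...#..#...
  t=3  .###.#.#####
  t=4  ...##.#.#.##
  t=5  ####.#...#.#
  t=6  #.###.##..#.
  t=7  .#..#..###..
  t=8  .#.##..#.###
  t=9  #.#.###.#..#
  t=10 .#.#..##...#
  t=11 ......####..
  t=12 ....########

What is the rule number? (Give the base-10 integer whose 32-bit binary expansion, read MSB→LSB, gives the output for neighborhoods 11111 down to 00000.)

1996986842

  nb #####: next=.  (t=3,i=9, bit31=0)
  nb ####.: next=#  (t=3,i=10, bit30=1)
  nb ###.#: next=#  (t=3,i=3, bit29=1)
  nb ###..: next=#  (t=7,i=9, bit28=1)
  nb ##.##: next=.  (t=3,i=0, bit27=0)
  nb ##.#.: next=#  (t=0,i=11, bit26=1)
  nb ##..#: next=#  (t=0,i=7, bit25=1)
  nb ##...: next=#  (t=4,i=0, bit24=1)
  nb #.###: next=.  (t=3,i=1, bit23=0)
  nb #.##.: next=.  (t=0,i=5, bit22=0)
  nb #.#.#: next=.  (t=1,i=4, bit21=0)
  nb #.#..: next=.  (t=0,i=0, bit20=0)
  nb #..##: next=.  (t=0,i=8, bit19=0)
  nb #..#.: next=#  (t=0,i=2, bit18=1)
  nb #...#: next=#  (t=2,i=3, bit17=1)
  nb #....: next=#  (t=2,i=10, bit16=1)
  nb .####: next=#  (t=3,i=8, bit15=1)
  nb .###.: next=.  (t=3,i=2, bit14=0)
  nb .##.#: next=.  (t=0,i=10, bit13=0)
  nb .##..: next=#  (t=0,i=6, bit12=1)
  nb .#.##: next=#  (t=0,i=4, bit11=1)
  nb .#.#.: next=.  (t=1,i=3, bit10=0)
  nb .#..#: next=.  (t=0,i=1, bit9=0)
  nb .#...: next=#  (t=2,i=2, bit8=1)
  nb ..###: next=#  (t=7,i=7, bit7=1)
  nb ..##.: next=#  (t=0,i=9, bit6=1)
  nb ..#.#: next=.  (t=0,i=3, bit5=0)
  nb ..#..: next=#  (t=2,i=1, bit4=1)
  nb ...##: next=#  (t=4,i=2, bit3=1)
  nb ...#.: next=.  (t=2,i=0, bit2=0)
  nb ....#: next=#  (t=2,i=11, bit1=1)
  nb .....: next=.  (t=11,i=0, bit0=0)
  bits 01110111000001111001100111011010 = 1996986842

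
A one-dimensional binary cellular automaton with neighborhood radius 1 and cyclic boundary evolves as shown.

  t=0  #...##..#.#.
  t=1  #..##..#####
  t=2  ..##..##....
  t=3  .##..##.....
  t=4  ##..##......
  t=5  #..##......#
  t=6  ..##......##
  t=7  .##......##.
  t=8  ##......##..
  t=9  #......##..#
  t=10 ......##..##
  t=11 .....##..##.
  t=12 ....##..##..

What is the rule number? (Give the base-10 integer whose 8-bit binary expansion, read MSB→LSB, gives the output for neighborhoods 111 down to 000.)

46

  [7] ### => .  t=1,i=8
  [6] ##. => .  t=0,i=5
  [5] #.# => #  t=0,i=9
  [4] #.. => .  t=0,i=1
  [3] .## => #  t=0,i=4
  [2] .#. => #  t=0,i=0
  [1] ..# => #  t=0,i=3
  [0] ... => .  t=0,i=2
  bits 00101110 = 46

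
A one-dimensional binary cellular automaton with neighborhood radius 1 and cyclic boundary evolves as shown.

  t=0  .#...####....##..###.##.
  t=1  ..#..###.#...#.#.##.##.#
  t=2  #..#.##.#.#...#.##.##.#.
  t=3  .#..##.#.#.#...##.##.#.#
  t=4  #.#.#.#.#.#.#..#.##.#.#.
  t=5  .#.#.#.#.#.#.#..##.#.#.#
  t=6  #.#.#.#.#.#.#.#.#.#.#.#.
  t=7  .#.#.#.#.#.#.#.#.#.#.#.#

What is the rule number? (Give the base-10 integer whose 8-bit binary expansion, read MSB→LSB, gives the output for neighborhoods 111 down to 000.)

184

  ###|#  b7=1 t=0,i=6
  ##.|.  b6=0 t=0,i=8
  #.#|#  b5=1 t=0,i=20
  #..|#  b4=1 t=0,i=2
  .##|#  b3=1 t=0,i=5
  .#.|.  b2=0 t=0,i=1
  ..#|.  b1=0 t=0,i=0
  ...|.  b0=0 t=0,i=3
  bits 10111000 = 184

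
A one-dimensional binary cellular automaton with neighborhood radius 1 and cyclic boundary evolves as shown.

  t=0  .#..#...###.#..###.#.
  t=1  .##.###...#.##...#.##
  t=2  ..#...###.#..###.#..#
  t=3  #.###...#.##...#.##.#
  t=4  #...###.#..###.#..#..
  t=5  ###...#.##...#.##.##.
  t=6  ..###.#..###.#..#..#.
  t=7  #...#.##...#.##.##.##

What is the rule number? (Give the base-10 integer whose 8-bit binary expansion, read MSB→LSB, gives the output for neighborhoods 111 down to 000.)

85

  nb ###: next=.  (t=0,i=9, bit7=0)
  nb ##.: next=#  (t=0,i=10, bit6=1)
  nb #.#: next=.  (t=0,i=11, bit5=0)
  nb #..: next=#  (t=0,i=2, bit4=1)
  nb .##: next=.  (t=0,i=8, bit3=0)
  nb .#.: next=#  (t=0,i=1, bit2=1)
  nb ..#: next=.  (t=0,i=0, bit1=0)
  nb ...: next=#  (t=0,i=6, bit0=1)
  bits 01010101 = 85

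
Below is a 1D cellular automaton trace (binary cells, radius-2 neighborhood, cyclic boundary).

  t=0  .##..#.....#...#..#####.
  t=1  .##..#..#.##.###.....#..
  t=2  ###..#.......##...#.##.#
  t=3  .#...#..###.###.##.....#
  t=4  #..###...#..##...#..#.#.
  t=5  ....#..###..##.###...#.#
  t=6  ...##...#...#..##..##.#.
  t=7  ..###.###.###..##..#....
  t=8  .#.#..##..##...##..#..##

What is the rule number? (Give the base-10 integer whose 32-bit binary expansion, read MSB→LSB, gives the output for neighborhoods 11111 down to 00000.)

  [31] ##### => .  t=0,i=20
  [30] ####. => #  t=0,i=21
  [29] ###.# => .  t=3,i=10
  [28] ###.. => .  t=0,i=22
  [27] ##.## => .  t=1,i=12
  [26] ##.#. => .  t=6,i=21
  [25] ##..# => .  t=0,i=3
  [24] ##... => .  t=1,i=16
  [23] #.### => #  t=1,i=13
  [22] #.##. => .  t=1,i=10
  [21] #.#.# => .  t=4,i=22
  [20] #.#.. => .  t=3,i=1
  [19] #..## => .  t=0,i=0
  [18] #..#. => .  t=0,i=4
  [17] #...# => #  t=0,i=13
  [16] #.... => .  t=0,i=7
  [15] .#### => .  t=0,i=19
  [14] .###. => #  t=1,i=14
  [13] .##.# => .  t=1,i=11
  [12] .##.. => #  t=0,i=2
  [11] .#.## => .  t=1,i=9
  [10] .#.#. => #  t=3,i=0
  [9] .#..# => .  t=0,i=16
  [8] .#... => .  t=0,i=6
  [7] ..### => .  t=0,i=18
  [6] ..##. => #  t=0,i=1
  [5] ..#.# => .  t=1,i=8
  [4] ..#.. => #  t=0,i=5
  [3] ...## => #  t=1,i=0
  [2] ...#. => #  t=0,i=10
  [1] ....# => .  t=0,i=9
  [0] ..... => #  t=0,i=8
  bits 01000000100000100101010001011101 = 1082283101

1082283101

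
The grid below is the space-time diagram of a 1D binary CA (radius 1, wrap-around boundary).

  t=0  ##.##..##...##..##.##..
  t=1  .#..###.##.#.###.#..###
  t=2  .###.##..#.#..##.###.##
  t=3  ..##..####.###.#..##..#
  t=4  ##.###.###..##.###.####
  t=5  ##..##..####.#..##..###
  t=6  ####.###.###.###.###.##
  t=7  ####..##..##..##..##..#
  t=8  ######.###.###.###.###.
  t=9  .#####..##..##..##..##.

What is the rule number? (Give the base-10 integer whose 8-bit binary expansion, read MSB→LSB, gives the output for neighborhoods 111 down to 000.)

  [7] ### => #  t=1,i=5
  [6] ##. => #  t=0,i=1
  [5] #.# => .  t=0,i=2
  [4] #.. => #  t=0,i=5
  [3] .## => .  t=0,i=0
  [2] .#. => #  t=1,i=1
  [1] ..# => #  t=0,i=6
  [0] ... => .  t=0,i=10
  bits 11010110 = 214

214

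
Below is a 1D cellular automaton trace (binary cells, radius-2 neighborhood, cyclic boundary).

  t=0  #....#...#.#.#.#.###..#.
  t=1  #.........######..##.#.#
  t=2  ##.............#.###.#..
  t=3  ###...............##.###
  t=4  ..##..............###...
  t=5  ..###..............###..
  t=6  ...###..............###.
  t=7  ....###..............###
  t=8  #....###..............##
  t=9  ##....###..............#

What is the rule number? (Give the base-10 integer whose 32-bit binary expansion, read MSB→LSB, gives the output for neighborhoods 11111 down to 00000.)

960263744

  ##### -> .   bit 31 = 0  t=1,i=12
  ####. -> .   bit 30 = 0  t=1,i=14
  ###.# -> #   bit 29 = 1  t=2,i=19
  ###.. -> #   bit 28 = 1  t=0,i=19
  ##.## -> #   bit 27 = 1  t=3,i=20
  ##.#. -> .   bit 26 = 0  t=1,i=20
  ##..# -> .   bit 25 = 0  t=0,i=20
  ##... -> #   bit 24 = 1  t=1,i=1
  #.### -> .   bit 23 = 0  t=0,i=17
  #.##. -> .   bit 22 = 0  t=1,i=23
  #.#.# -> #   bit 21 = 1  t=0,i=11
  #.#.. -> #   bit 20 = 1  t=0,i=0
  #..## -> #   bit 19 = 1  t=1,i=17
  #..#. -> #   bit 18 = 1  t=0,i=21
  #...# -> .   bit 17 = 0  t=0,i=7
  #.... -> .   bit 16 = 0  t=0,i=2
  .#### -> .   bit 15 = 0  t=1,i=11
  .###. -> #   bit 14 = 1  t=0,i=18
  .##.# -> #   bit 13 = 1  t=1,i=19
  .##.. -> #   bit 12 = 1  t=1,i=0
  .#.## -> .   bit 11 = 0  t=0,i=16
  .#.#. -> #   bit 10 = 1  t=0,i=10
  .#..# -> #   bit 9 = 1  t=2,i=22
  .#... -> .   bit 8 = 0  t=0,i=1
  ..### -> .   bit 7 = 0  t=1,i=10
  ..##. -> #   bit 6 = 1  t=1,i=18
  ..#.# -> .   bit 5 = 0  t=0,i=9
  ..#.. -> .   bit 4 = 0  t=0,i=5
  ...## -> .   bit 3 = 0  t=1,i=9
  ...#. -> .   bit 2 = 0  t=0,i=4
  ....# -> .   bit 1 = 0  t=0,i=3
  ..... -> .   bit 0 = 0  t=1,i=3
  bits 00111001001111000111011001000000 = 960263744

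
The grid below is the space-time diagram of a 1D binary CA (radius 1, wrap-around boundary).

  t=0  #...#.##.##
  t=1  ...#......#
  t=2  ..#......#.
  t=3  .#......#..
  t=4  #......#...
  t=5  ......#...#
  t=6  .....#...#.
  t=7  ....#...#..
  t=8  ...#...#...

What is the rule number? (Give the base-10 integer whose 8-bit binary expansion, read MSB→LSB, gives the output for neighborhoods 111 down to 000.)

  ### -> #   bit 7 = 1  t=0,i=10
  ##. -> .   bit 6 = 0  t=0,i=0
  #.# -> .   bit 5 = 0  t=0,i=5
  #.. -> .   bit 4 = 0  t=0,i=1
  .## -> .   bit 3 = 0  t=0,i=6
  .#. -> .   bit 2 = 0  t=0,i=4
  ..# -> #   bit 1 = 1  t=0,i=3
  ... -> .   bit 0 = 0  t=0,i=2
  bits 10000010 = 130

130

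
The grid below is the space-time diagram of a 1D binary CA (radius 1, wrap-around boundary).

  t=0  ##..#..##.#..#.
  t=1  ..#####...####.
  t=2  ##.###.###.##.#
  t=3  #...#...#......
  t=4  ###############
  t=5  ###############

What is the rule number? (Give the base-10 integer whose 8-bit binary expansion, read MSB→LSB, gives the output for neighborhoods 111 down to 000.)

151

  ### -> #   bit 7 = 1  t=1,i=3
  ##. -> .   bit 6 = 0  t=0,i=1
  #.# -> .   bit 5 = 0  t=0,i=9
  #.. -> #   bit 4 = 1  t=0,i=2
  .## -> .   bit 3 = 0  t=0,i=0
  .#. -> #   bit 2 = 1  t=0,i=4
  ..# -> #   bit 1 = 1  t=0,i=3
  ... -> #   bit 0 = 1  t=1,i=0
  bits 10010111 = 151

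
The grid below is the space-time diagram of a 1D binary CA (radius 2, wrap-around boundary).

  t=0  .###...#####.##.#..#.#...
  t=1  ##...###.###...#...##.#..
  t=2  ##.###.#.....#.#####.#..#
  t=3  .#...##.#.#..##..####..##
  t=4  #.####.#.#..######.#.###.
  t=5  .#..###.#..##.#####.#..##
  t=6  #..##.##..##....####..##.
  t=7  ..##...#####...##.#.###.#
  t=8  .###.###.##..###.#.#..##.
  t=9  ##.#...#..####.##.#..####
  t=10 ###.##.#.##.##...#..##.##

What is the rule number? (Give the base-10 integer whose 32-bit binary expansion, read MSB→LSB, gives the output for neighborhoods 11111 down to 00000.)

  #####|#  b31=1 t=0,i=9
  ####.|#  b30=1 t=0,i=10
  ###.#|#  b29=1 t=0,i=11
  ###..|.  b28=0 t=0,i=3
  ##.##|.  b27=0 t=0,i=12
  ##.#.|#  b26=1 t=0,i=15
  ##..#|#  b25=1 t=3,i=15
  ##...|.  b24=0 t=0,i=4
  #.###|.  b23=0 t=1,i=9
  #.##.|.  b22=0 t=0,i=13
  #.#.#|.  b21=0 t=3,i=8
  #.#..|.  b20=0 t=0,i=16
  #..##|#  b19=1 t=1,i=24
  #..#.|.  b18=0 t=0,i=18
  #...#|#  b17=1 t=0,i=5
  #....|.  b16=0 t=0,i=23
  .####|.  b15=0 t=0,i=8
  .###.|.  b14=0 t=0,i=2
  .##.#|.  b13=0 t=0,i=14
  .##..|#  b12=1 t=1,i=1
  .#.##|#  b11=1 t=2,i=14
  .#.#.|#  b10=1 t=0,i=20
  .#..#|.  b9=0 t=0,i=17
  .#...|#  b8=1 t=0,i=22
  ..###|#  b7=1 t=0,i=1
  ..##.|#  b6=1 t=1,i=0
  ..#.#|#  b5=1 t=0,i=19
  ..#..|#  b4=1 t=1,i=15
  ...##|#  b3=1 t=0,i=0
  ...#.|.  b2=0 t=1,i=14
  ....#|.  b1=0 t=0,i=24
  .....|#  b0=1 t=2,i=10
  bits 11100110000010100001110111111001 = 3859422713

3859422713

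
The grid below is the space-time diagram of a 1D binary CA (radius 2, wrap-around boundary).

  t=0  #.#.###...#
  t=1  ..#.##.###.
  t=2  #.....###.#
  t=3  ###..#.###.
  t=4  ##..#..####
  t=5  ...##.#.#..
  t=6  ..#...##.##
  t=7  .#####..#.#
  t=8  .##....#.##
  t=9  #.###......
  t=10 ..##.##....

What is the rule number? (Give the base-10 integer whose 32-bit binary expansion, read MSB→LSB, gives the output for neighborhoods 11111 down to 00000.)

  [31] ##### => .  t=4,i=9
  [30] ####. => .  t=4,i=0
  [29] ###.# => #  t=2,i=8
  [28] ###.. => .  t=0,i=6
  [27] ##.## => #  t=1,i=6
  [26] ##.#. => .  t=0,i=1
  [25] ##..# => .  t=3,i=3
  [24] ##... => #  t=0,i=7
  [23] #.### => #  t=0,i=4
  [22] #.##. => .  t=1,i=4
  [21] #.#.# => #  t=0,i=2
  [20] #.#.. => .  t=5,i=8
  [19] #..## => #  t=4,i=6
  [18] #..#. => #  t=3,i=4
  [17] #...# => #  t=0,i=8
  [16] #.... => #  t=2,i=2
  [15] .#### => #  t=4,i=8
  [14] .###. => #  t=0,i=5
  [13] .##.# => .  t=0,i=0
  [12] .##.. => #  t=2,i=0
  [11] .#.## => .  t=0,i=3
  [10] .#.#. => #  t=5,i=7
  [9] .#..# => .  t=4,i=5
  [8] .#... => #  t=5,i=9
  [7] ..### => .  t=2,i=6
  [6] ..##. => .  t=0,i=10
  [5] ..#.# => .  t=1,i=2
  [4] ..#.. => #  t=4,i=4
  [3] ...## => #  t=0,i=9
  [2] ...#. => .  t=1,i=1
  [1] ....# => .  t=2,i=4
  [0] ..... => .  t=2,i=3
  bits 00101001101011111101010100011000 = 699389208

699389208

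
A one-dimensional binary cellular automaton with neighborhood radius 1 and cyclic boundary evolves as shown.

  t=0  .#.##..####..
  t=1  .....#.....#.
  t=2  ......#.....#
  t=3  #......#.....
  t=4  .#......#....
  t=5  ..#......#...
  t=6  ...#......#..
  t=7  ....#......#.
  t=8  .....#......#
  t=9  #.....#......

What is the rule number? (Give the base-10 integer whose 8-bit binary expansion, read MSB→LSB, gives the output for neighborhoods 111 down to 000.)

  nb ###: next=.  (t=0,i=8, bit7=0)
  nb ##.: next=.  (t=0,i=4, bit6=0)
  nb #.#: next=.  (t=0,i=2, bit5=0)
  nb #..: next=#  (t=0,i=5, bit4=1)
  nb .##: next=.  (t=0,i=3, bit3=0)
  nb .#.: next=.  (t=0,i=1, bit2=0)
  nb ..#: next=.  (t=0,i=0, bit1=0)
  nb ...: next=.  (t=0,i=12, bit0=0)
  bits 00010000 = 16

16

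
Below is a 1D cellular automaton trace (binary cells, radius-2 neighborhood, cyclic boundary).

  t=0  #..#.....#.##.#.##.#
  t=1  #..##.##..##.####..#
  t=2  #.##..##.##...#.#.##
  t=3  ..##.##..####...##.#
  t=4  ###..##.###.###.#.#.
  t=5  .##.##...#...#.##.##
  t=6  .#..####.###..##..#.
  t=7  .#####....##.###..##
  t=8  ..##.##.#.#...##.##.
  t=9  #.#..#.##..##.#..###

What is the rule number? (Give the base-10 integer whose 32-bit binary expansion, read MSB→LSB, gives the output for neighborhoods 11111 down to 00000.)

2506808275

  nb #####: next=#  (t=7,i=3, bit31=1)
  nb ####.: next=.  (t=1,i=15, bit30=0)
  nb ###.#: next=.  (t=2,i=0, bit29=0)
  nb ###..: next=#  (t=1,i=16, bit28=1)
  nb ##.##: next=.  (t=0,i=18, bit27=0)
  nb ##.#.: next=#  (t=0,i=13, bit26=1)
  nb ##..#: next=.  (t=0,i=1, bit25=0)
  nb ##...: next=#  (t=2,i=11, bit24=1)
  nb #.###: next=.  (t=1,i=13, bit23=0)
  nb #.##.: next=#  (t=0,i=11, bit22=1)
  nb #.#.#: next=#  (t=0,i=14, bit21=1)
  nb #.#..: next=.  (t=3,i=19, bit20=0)
  nb #..##: next=#  (t=1,i=2, bit19=1)
  nb #..#.: next=.  (t=0,i=2, bit18=0)
  nb #...#: next=#  (t=2,i=12, bit17=1)
  nb #....: next=.  (t=0,i=5, bit16=0)
  nb .####: next=#  (t=1,i=14, bit15=1)
  nb .###.: next=#  (t=2,i=19, bit14=1)
  nb .##.#: next=.  (t=0,i=12, bit13=0)
  nb .##..: next=#  (t=0,i=0, bit12=1)
  nb .#.##: next=#  (t=0,i=10, bit11=1)
  nb .#.#.: next=.  (t=2,i=15, bit10=0)
  nb .#..#: next=#  (t=3,i=0, bit9=1)
  nb .#...: next=#  (t=0,i=4, bit8=1)
  nb ..###: next=#  (t=3,i=9, bit7=1)
  nb ..##.: next=#  (t=1,i=3, bit6=1)
  nb ..#.#: next=.  (t=0,i=9, bit5=0)
  nb ..#..: next=#  (t=0,i=3, bit4=1)
  nb ...##: next=.  (t=3,i=15, bit3=0)
  nb ...#.: next=.  (t=0,i=8, bit2=0)
  nb ....#: next=#  (t=0,i=7, bit1=1)
  nb .....: next=#  (t=0,i=6, bit0=1)
  bits 10010101011010101101101111010011 = 2506808275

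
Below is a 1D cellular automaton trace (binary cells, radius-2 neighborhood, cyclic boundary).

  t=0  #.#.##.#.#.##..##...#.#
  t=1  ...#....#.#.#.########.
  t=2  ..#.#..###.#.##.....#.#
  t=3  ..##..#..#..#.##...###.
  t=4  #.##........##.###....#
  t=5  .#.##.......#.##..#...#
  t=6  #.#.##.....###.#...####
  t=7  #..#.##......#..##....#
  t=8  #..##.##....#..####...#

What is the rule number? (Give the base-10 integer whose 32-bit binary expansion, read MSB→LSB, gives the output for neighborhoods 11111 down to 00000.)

  [31] ##### => .  t=1,i=16
  [30] ####. => #  t=1,i=20
  [29] ###.# => #  t=2,i=9
  [28] ###.. => .  t=1,i=21
  [27] ##.## => #  t=4,i=1
  [26] ##.#. => .  t=0,i=1
  [25] ##..# => .  t=0,i=13
  [24] ##... => #  t=0,i=17
  [23] #.### => #  t=1,i=14
  [22] #.##. => .  t=0,i=4
  [21] #.#.# => .  t=0,i=2
  [20] #.#.. => .  t=2,i=4
  [19] #..## => #  t=0,i=14
  [18] #..#. => .  t=2,i=1
  [17] #...# => #  t=0,i=18
  [16] #.... => .  t=1,i=0
  [15] .#### => .  t=1,i=15
  [14] .###. => .  t=2,i=8
  [13] .##.# => .  t=0,i=0
  [12] .##.. => #  t=0,i=12
  [11] .#.## => #  t=0,i=3
  [10] .#.#. => #  t=0,i=8
  [9] .#..# => .  t=2,i=0
  [8] .#... => #  t=1,i=4
  [7] ..### => .  t=2,i=7
  [6] ..##. => #  t=0,i=15
  [5] ..#.# => #  t=0,i=20
  [4] ..#.. => .  t=1,i=3
  [3] ...## => .  t=3,i=1
  [2] ...#. => #  t=0,i=19
  [1] ....# => .  t=1,i=1
  [0] ..... => .  t=2,i=17
  bits 01101001100010100001110101100100 = 1770659172

1770659172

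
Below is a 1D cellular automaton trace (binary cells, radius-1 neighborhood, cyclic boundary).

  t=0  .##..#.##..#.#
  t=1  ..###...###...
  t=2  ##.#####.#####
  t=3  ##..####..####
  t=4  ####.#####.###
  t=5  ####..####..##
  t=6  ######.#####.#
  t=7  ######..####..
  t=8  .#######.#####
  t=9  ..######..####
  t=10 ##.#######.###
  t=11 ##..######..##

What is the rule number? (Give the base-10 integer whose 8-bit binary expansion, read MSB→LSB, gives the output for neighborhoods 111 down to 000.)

  [7] ### => #  t=1,i=3
  [6] ##. => #  t=0,i=2
  [5] #.# => .  t=0,i=0
  [4] #.. => #  t=0,i=3
  [3] .## => .  t=0,i=1
  [2] .#. => .  t=0,i=5
  [1] ..# => #  t=0,i=4
  [0] ... => #  t=1,i=0
  bits 11010011 = 211

211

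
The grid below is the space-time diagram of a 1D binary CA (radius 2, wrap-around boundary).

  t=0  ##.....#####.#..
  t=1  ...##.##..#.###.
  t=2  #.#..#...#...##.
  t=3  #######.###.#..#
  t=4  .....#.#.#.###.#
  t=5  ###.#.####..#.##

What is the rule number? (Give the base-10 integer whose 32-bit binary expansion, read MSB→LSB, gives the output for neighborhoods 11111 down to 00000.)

1546995613

  ##### -> .   bit 31 = 0  t=0,i=9
  ####. -> #   bit 30 = 1  t=0,i=10
  ###.# -> .   bit 29 = 0  t=0,i=11
  ###.. -> #   bit 28 = 1  t=1,i=14
  ##.## -> #   bit 27 = 1  t=1,i=5
  ##.#. -> #   bit 26 = 1  t=0,i=12
  ##..# -> .   bit 25 = 0  t=1,i=8
  ##... -> .   bit 24 = 0  t=0,i=2
  #.### -> .   bit 23 = 0  t=1,i=12
  #.##. -> .   bit 22 = 0  t=1,i=6
  #.#.# -> #   bit 21 = 1  t=2,i=0
  #.#.. -> #   bit 20 = 1  t=0,i=13
  #..## -> .   bit 19 = 0  t=0,i=15
  #..#. -> #   bit 18 = 1  t=1,i=9
  #...# -> .   bit 17 = 0  t=2,i=7
  #.... -> #   bit 16 = 1  t=0,i=3
  .#### -> .   bit 15 = 0  t=0,i=8
  .###. -> #   bit 14 = 1  t=1,i=13
  .##.# -> .   bit 13 = 0  t=1,i=4
  .##.. -> .   bit 12 = 0  t=0,i=1
  .#.## -> .   bit 11 = 0  t=1,i=11
  .#.#. -> #   bit 10 = 1  t=2,i=1
  .#..# -> #   bit 9 = 1  t=0,i=14
  .#... -> #   bit 8 = 1  t=2,i=6
  ..### -> #   bit 7 = 1  t=0,i=7
  ..##. -> .   bit 6 = 0  t=0,i=0
  ..#.# -> .   bit 5 = 0  t=1,i=10
  ..#.. -> #   bit 4 = 1  t=2,i=5
  ...## -> #   bit 3 = 1  t=0,i=6
  ...#. -> #   bit 2 = 1  t=2,i=8
  ....# -> .   bit 1 = 0  t=0,i=5
  ..... -> #   bit 0 = 1  t=0,i=4
  bits 01011100001101010100011110011101 = 1546995613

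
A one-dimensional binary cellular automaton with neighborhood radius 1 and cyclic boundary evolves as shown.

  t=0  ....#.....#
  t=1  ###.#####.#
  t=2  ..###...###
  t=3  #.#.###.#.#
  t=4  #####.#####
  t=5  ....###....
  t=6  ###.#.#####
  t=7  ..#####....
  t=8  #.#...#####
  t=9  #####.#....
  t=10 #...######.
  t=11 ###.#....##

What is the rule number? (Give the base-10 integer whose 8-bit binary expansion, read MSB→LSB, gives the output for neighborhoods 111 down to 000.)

125

  ###|.  b7=0 t=1,i=0
  ##.|#  b6=1 t=1,i=2
  #.#|#  b5=1 t=1,i=3
  #..|#  b4=1 t=0,i=0
  .##|#  b3=1 t=1,i=4
  .#.|#  b2=1 t=0,i=4
  ..#|.  b1=0 t=0,i=3
  ...|#  b0=1 t=0,i=1
  bits 01111101 = 125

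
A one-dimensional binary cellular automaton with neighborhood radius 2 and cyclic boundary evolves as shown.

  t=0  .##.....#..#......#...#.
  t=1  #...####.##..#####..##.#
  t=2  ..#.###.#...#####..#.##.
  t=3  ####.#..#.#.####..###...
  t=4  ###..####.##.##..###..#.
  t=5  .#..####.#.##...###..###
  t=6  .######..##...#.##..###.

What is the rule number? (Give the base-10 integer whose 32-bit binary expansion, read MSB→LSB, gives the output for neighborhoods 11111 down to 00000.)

3359632039

  nb #####: next=#  (t=1,i=15, bit31=1)
  nb ####.: next=#  (t=1,i=6, bit30=1)
  nb ###.#: next=.  (t=1,i=7, bit29=0)
  nb ###..: next=.  (t=1,i=17, bit28=0)
  nb ##.##: next=#  (t=1,i=8, bit27=1)
  nb ##.#.: next=.  (t=2,i=7, bit26=0)
  nb ##..#: next=.  (t=1,i=11, bit25=0)
  nb ##...: next=.  (t=0,i=3, bit24=0)
  nb #.###: next=.  (t=2,i=4, bit23=0)
  nb #.##.: next=.  (t=1,i=9, bit22=0)
  nb #.#.#: next=#  (t=3,i=10, bit21=1)
  nb #.#..: next=#  (t=2,i=8, bit20=1)
  nb #..##: next=#  (t=0,i=0, bit19=1)
  nb #..#.: next=#  (t=0,i=10, bit18=1)
  nb #...#: next=#  (t=0,i=20, bit17=1)
  nb #....: next=#  (t=0,i=4, bit16=1)
  nb .####: next=#  (t=1,i=5, bit15=1)
  nb .###.: next=#  (t=2,i=5, bit14=1)
  nb .##.#: next=#  (t=1,i=21, bit13=1)
  nb .##..: next=.  (t=0,i=2, bit12=0)
  nb .#.##: next=#  (t=2,i=3, bit11=1)
  nb .#.#.: next=.  (t=3,i=9, bit10=0)
  nb .#..#: next=#  (t=0,i=9, bit9=1)
  nb .#...: next=.  (t=0,i=12, bit8=0)
  nb ..###: next=#  (t=1,i=4, bit7=1)
  nb ..##.: next=.  (t=0,i=1, bit6=0)
  nb ..#.#: next=#  (t=2,i=2, bit5=1)
  nb ..#..: next=.  (t=0,i=8, bit4=0)
  nb ...##: next=.  (t=1,i=3, bit3=0)
  nb ...#.: next=#  (t=0,i=7, bit2=1)
  nb ....#: next=#  (t=0,i=6, bit1=1)
  nb .....: next=#  (t=0,i=5, bit0=1)
  bits 11001000001111111110101010100111 = 3359632039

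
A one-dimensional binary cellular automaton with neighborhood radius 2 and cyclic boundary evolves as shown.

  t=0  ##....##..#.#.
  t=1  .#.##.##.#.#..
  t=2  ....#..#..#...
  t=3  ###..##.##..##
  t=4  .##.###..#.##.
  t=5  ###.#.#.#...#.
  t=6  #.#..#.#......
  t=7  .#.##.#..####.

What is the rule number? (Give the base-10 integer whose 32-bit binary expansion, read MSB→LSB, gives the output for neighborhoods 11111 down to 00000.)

  ##### -> .   bit 31 = 0  t=3,i=0
  ####. -> #   bit 30 = 1  t=3,i=1
  ###.# -> #   bit 29 = 1  t=5,i=2
  ###.. -> #   bit 28 = 1  t=3,i=2
  ##.## -> .   bit 27 = 0  t=1,i=5
  ##.#. -> .   bit 26 = 0  t=1,i=8
  ##..# -> .   bit 25 = 0  t=0,i=8
  ##... -> .   bit 24 = 0  t=0,i=2
  #.### -> #   bit 23 = 1  t=4,i=4
  #.##. -> .   bit 22 = 0  t=0,i=0
  #.#.# -> .   bit 21 = 0  t=0,i=12
  #.#.. -> .   bit 20 = 0  t=1,i=11
  #..## -> #   bit 19 = 1  t=3,i=4
  #..#. -> #   bit 18 = 1  t=0,i=9
  #...# -> .   bit 17 = 0  t=1,i=13
  #.... -> #   bit 16 = 1  t=0,i=3
  .#### -> .   bit 15 = 0  t=3,i=13
  .###. -> .   bit 14 = 0  t=4,i=5
  .##.# -> #   bit 13 = 1  t=1,i=4
  .##.. -> #   bit 12 = 1  t=0,i=1
  .#.## -> .   bit 11 = 0  t=0,i=13
  .#.#. -> #   bit 10 = 1  t=0,i=11
  .#..# -> #   bit 9 = 1  t=2,i=5
  .#... -> .   bit 8 = 0  t=1,i=12
  ..### -> #   bit 7 = 1  t=3,i=12
  ..##. -> #   bit 6 = 1  t=0,i=6
  ..#.# -> .   bit 5 = 0  t=0,i=10
  ..#.. -> .   bit 4 = 0  t=2,i=4
  ...## -> .   bit 3 = 0  t=0,i=5
  ...#. -> .   bit 2 = 0  t=1,i=0
  ....# -> #   bit 1 = 1  t=0,i=4
  ..... -> #   bit 0 = 1  t=2,i=0
  bits 01110000100011010011011011000011 = 1888302787

1888302787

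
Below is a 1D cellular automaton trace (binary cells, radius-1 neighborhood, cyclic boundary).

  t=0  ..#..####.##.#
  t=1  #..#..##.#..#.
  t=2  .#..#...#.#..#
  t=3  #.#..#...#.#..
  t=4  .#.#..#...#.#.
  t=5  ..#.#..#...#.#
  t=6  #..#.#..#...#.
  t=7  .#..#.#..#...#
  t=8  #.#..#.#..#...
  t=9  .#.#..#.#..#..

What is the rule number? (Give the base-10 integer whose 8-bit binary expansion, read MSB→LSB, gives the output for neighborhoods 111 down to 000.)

  nb ###: next=#  (t=0,i=6, bit7=1)
  nb ##.: next=.  (t=0,i=8, bit6=0)
  nb #.#: next=#  (t=0,i=9, bit5=1)
  nb #..: next=#  (t=0,i=0, bit4=1)
  nb .##: next=.  (t=0,i=5, bit3=0)
  nb .#.: next=.  (t=0,i=2, bit2=0)
  nb ..#: next=.  (t=0,i=1, bit1=0)
  nb ...: next=.  (t=2,i=6, bit0=0)
  bits 10110000 = 176

176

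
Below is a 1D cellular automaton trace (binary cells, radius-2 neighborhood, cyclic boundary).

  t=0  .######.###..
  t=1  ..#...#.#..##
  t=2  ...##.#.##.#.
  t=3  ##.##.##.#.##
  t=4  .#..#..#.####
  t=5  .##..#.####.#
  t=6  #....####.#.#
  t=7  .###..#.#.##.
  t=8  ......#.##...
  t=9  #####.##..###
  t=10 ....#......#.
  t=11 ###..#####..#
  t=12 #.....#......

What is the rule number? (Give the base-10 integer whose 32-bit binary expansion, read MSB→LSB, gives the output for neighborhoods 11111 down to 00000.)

565422947

  #####|.  b31=0 t=0,i=3
  ####.|.  b30=0 t=0,i=5
  ###.#|#  b29=1 t=0,i=6
  ###..|.  b28=0 t=0,i=10
  ##.##|.  b27=0 t=0,i=7
  ##.#.|.  b26=0 t=2,i=5
  ##..#|.  b25=0 t=1,i=0
  ##...|#  b24=1 t=0,i=11
  #.###|#  b23=1 t=0,i=8
  #.##.|.  b22=0 t=2,i=8
  #.#.#|#  b21=1 t=2,i=6
  #.#..|#  b20=1 t=1,i=8
  #..##|.  b19=0 t=1,i=10
  #..#.|.  b18=0 t=1,i=1
  #...#|#  b17=1 t=0,i=12
  #....|#  b16=1 t=2,i=0
  .####|#  b15=1 t=0,i=2
  .###.|.  b14=0 t=0,i=9
  .##.#|#  b13=1 t=2,i=4
  .##..|.  b12=0 t=1,i=12
  .#.##|#  b11=1 t=2,i=7
  .#.#.|.  b10=0 t=1,i=7
  .#..#|#  b9=1 t=1,i=9
  .#...|#  b8=1 t=1,i=3
  ..###|.  b7=0 t=0,i=1
  ..##.|#  b6=1 t=1,i=11
  ..#.#|#  b5=1 t=1,i=6
  ..#..|.  b4=0 t=1,i=2
  ...##|.  b3=0 t=0,i=0
  ...#.|.  b2=0 t=1,i=5
  ....#|#  b1=1 t=2,i=1
  .....|#  b0=1 t=8,i=0
  bits 00100001101100111010101101100011 = 565422947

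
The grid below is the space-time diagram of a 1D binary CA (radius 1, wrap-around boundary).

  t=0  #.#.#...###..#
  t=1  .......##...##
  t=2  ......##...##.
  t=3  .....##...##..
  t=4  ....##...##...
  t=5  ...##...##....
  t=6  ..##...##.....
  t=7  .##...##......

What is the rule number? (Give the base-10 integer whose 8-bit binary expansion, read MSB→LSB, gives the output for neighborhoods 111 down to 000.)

  ### -> .   bit 7 = 0  t=0,i=9
  ##. -> .   bit 6 = 0  t=0,i=0
  #.# -> .   bit 5 = 0  t=0,i=1
  #.. -> .   bit 4 = 0  t=0,i=5
  .## -> #   bit 3 = 1  t=0,i=8
  .#. -> .   bit 2 = 0  t=0,i=2
  ..# -> #   bit 1 = 1  t=0,i=7
  ... -> .   bit 0 = 0  t=0,i=6
  bits 00001010 = 10

10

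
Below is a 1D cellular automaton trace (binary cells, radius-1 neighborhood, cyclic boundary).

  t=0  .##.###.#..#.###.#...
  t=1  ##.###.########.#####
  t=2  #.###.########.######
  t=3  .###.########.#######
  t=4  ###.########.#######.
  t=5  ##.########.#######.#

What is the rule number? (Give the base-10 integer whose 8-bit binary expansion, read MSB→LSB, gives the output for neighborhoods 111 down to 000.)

191

  ###|#  b7=1 t=0,i=5
  ##.|.  b6=0 t=0,i=2
  #.#|#  b5=1 t=0,i=3
  #..|#  b4=1 t=0,i=9
  .##|#  b3=1 t=0,i=1
  .#.|#  b2=1 t=0,i=8
  ..#|#  b1=1 t=0,i=0
  ...|#  b0=1 t=0,i=19
  bits 10111111 = 191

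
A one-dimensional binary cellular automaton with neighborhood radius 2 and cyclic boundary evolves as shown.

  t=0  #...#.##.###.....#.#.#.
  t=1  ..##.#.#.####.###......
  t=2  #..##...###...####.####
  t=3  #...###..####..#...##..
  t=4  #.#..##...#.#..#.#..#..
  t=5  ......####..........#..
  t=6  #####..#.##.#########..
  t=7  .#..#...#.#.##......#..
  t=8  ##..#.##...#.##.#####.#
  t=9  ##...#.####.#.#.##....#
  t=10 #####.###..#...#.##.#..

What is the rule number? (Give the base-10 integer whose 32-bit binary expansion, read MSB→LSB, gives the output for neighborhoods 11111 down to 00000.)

360904727

  ##### -> .   bit 31 = 0  t=2,i=21
  ####. -> .   bit 30 = 0  t=1,i=11
  ###.# -> .   bit 29 = 0  t=1,i=12
  ###.. -> #   bit 28 = 1  t=0,i=11
  ##.## -> .   bit 27 = 0  t=0,i=8
  ##.#. -> #   bit 26 = 1  t=1,i=4
  ##..# -> .   bit 25 = 0  t=2,i=1
  ##... -> #   bit 24 = 1  t=0,i=12
  #.### -> #   bit 23 = 1  t=0,i=9
  #.##. -> .   bit 22 = 0  t=0,i=6
  #.#.# -> .   bit 21 = 0  t=0,i=19
  #.#.. -> .   bit 20 = 0  t=0,i=0
  #..## -> .   bit 19 = 0  t=2,i=2
  #..#. -> .   bit 18 = 0  t=3,i=14
  #...# -> #   bit 17 = 1  t=0,i=2
  #.... -> .   bit 16 = 0  t=0,i=13
  .#### -> #   bit 15 = 1  t=1,i=10
  .###. -> #   bit 14 = 1  t=0,i=10
  .##.# -> #   bit 13 = 1  t=0,i=7
  .##.. -> #   bit 12 = 1  t=2,i=4
  .#.## -> #   bit 11 = 1  t=0,i=5
  .#.#. -> .   bit 10 = 0  t=0,i=18
  .#..# -> .   bit 9 = 0  t=4,i=3
  .#... -> .   bit 8 = 0  t=0,i=1
  ..### -> .   bit 7 = 0  t=2,i=8
  ..##. -> .   bit 6 = 0  t=1,i=2
  ..#.# -> .   bit 5 = 0  t=0,i=4
  ..#.. -> #   bit 4 = 1  t=3,i=0
  ...## -> .   bit 3 = 0  t=1,i=1
  ...#. -> #   bit 2 = 1  t=0,i=3
  ....# -> #   bit 1 = 1  t=0,i=15
  ..... -> #   bit 0 = 1  t=0,i=14
  bits 00010101100000101111100000010111 = 360904727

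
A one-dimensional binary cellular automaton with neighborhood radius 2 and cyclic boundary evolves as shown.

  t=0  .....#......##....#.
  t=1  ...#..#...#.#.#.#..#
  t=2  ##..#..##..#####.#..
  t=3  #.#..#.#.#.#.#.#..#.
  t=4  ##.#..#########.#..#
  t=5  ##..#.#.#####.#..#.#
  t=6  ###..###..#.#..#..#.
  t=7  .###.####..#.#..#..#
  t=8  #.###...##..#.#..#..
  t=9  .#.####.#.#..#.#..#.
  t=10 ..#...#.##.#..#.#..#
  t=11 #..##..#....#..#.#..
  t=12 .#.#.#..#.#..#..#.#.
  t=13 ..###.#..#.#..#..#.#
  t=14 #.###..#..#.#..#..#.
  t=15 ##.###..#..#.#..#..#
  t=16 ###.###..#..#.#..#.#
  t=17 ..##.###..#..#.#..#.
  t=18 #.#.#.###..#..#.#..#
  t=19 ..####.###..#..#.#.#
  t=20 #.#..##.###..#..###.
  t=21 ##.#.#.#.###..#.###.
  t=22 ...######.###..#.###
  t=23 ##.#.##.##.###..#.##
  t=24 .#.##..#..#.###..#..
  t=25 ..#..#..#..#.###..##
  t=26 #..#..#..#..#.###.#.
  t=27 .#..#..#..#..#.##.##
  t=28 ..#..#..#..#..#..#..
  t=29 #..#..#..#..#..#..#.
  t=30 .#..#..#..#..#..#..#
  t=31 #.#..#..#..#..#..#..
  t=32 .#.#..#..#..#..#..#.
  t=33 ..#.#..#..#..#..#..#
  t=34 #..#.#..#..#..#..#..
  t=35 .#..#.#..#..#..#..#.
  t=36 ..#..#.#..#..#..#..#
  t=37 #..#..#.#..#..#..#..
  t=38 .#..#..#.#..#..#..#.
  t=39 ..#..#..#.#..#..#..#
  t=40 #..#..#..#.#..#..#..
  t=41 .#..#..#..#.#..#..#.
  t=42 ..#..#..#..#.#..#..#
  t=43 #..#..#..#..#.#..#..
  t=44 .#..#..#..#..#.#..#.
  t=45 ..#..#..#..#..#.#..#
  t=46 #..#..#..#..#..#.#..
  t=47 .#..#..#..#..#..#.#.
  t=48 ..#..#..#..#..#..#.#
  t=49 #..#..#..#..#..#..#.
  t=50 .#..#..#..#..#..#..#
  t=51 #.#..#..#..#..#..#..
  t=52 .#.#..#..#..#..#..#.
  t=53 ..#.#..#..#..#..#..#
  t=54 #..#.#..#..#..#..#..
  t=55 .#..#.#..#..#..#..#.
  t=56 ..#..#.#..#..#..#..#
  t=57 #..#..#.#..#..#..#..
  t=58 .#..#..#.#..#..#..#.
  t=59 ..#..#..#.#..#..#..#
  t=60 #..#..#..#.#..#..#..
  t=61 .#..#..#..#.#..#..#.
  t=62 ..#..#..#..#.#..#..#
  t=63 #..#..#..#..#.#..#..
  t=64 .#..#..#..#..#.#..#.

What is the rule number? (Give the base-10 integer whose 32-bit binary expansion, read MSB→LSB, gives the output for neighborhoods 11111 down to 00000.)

3139588034

  nb #####: next=#  (t=2,i=13, bit31=1)
  nb ####.: next=.  (t=2,i=14, bit30=0)
  nb ###.#: next=#  (t=2,i=15, bit29=1)
  nb ###..: next=#  (t=5,i=1, bit28=1)
  nb ##.##: next=#  (t=7,i=4, bit27=1)
  nb ##.#.: next=.  (t=2,i=16, bit26=0)
  nb ##..#: next=#  (t=2,i=2, bit25=1)
  nb ##...: next=#  (t=0,i=14, bit24=1)
  nb #.###: next=.  (t=5,i=8, bit23=0)
  nb #.##.: next=.  (t=10,i=8, bit22=0)
  nb #.#.#: next=#  (t=1,i=12, bit21=1)
  nb #.#..: next=.  (t=1,i=16, bit20=0)
  nb #..##: next=.  (t=2,i=6, bit19=0)
  nb #..#.: next=.  (t=1,i=5, bit18=0)
  nb #...#: next=#  (t=1,i=1, bit17=1)
  nb #....: next=.  (t=0,i=0, bit16=0)
  nb .####: next=.  (t=2,i=12, bit15=0)
  nb .###.: next=#  (t=4,i=0, bit14=1)
  nb .##.#: next=.  (t=10,i=9, bit13=0)
  nb .##..: next=.  (t=0,i=13, bit12=0)
  nb .#.##: next=#  (t=5,i=7, bit11=1)
  nb .#.#.: next=#  (t=1,i=11, bit10=1)
  nb .#..#: next=#  (t=1,i=4, bit9=1)
  nb .#...: next=#  (t=0,i=6, bit8=1)
  nb ..###: next=#  (t=2,i=11, bit7=1)
  nb ..##.: next=#  (t=0,i=12, bit6=1)
  nb ..#.#: next=.  (t=1,i=10, bit5=0)
  nb ..#..: next=.  (t=0,i=5, bit4=0)
  nb ...##: next=.  (t=0,i=11, bit3=0)
  nb ...#.: next=.  (t=0,i=4, bit2=0)
  nb ....#: next=#  (t=0,i=3, bit1=1)
  nb .....: next=.  (t=0,i=1, bit0=0)
  bits 10111011001000100100111111000010 = 3139588034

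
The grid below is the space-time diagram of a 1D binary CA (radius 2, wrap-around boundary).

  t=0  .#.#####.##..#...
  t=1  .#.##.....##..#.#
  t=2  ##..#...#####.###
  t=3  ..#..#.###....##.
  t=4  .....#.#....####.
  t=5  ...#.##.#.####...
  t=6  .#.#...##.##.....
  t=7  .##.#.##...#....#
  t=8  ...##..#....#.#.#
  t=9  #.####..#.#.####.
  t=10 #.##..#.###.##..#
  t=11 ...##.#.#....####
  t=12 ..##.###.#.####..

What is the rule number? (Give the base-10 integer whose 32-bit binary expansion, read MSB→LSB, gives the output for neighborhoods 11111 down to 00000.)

111711722

  nb #####: next=.  (t=0,i=5, bit31=0)
  nb ####.: next=.  (t=0,i=6, bit30=0)
  nb ###.#: next=.  (t=0,i=7, bit29=0)
  nb ###..: next=.  (t=2,i=1, bit28=0)
  nb ##.##: next=.  (t=0,i=8, bit27=0)
  nb ##.#.: next=#  (t=5,i=7, bit26=1)
  nb ##..#: next=#  (t=0,i=11, bit25=1)
  nb ##...: next=.  (t=1,i=5, bit24=0)
  nb #.###: next=#  (t=0,i=3, bit23=1)
  nb #.##.: next=.  (t=0,i=9, bit22=0)
  nb #.#.#: next=#  (t=1,i=1, bit21=1)
  nb #.#..: next=.  (t=4,i=7, bit20=0)
  nb #..##: next=#  (t=10,i=15, bit19=1)
  nb #..#.: next=.  (t=0,i=12, bit18=0)
  nb #...#: next=.  (t=2,i=6, bit17=0)
  nb #....: next=.  (t=0,i=15, bit16=0)
  nb .####: next=#  (t=0,i=4, bit15=1)
  nb .###.: next=.  (t=3,i=8, bit14=0)
  nb .##.#: next=.  (t=5,i=6, bit13=0)
  nb .##..: next=#  (t=0,i=10, bit12=1)
  nb .#.##: next=.  (t=0,i=2, bit11=0)
  nb .#.#.: next=#  (t=1,i=0, bit10=1)
  nb .#..#: next=.  (t=3,i=3, bit9=0)
  nb .#...: next=#  (t=0,i=14, bit8=1)
  nb ..###: next=#  (t=2,i=8, bit7=1)
  nb ..##.: next=#  (t=1,i=10, bit6=1)
  nb ..#.#: next=#  (t=0,i=1, bit5=1)
  nb ..#..: next=.  (t=0,i=13, bit4=0)
  nb ...##: next=#  (t=1,i=9, bit3=1)
  nb ...#.: next=.  (t=0,i=0, bit2=0)
  nb ....#: next=#  (t=0,i=16, bit1=1)
  nb .....: next=.  (t=1,i=7, bit0=0)
  bits 00000110101010001001010111101010 = 111711722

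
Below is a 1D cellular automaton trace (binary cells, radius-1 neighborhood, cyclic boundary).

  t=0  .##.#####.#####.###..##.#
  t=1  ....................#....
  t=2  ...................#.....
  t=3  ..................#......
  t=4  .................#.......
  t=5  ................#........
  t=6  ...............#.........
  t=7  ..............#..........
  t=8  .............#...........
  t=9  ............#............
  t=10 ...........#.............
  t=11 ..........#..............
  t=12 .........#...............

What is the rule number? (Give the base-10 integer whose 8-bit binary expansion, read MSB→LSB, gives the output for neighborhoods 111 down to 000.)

  ###|.  b7=0 t=0,i=5
  ##.|.  b6=0 t=0,i=2
  #.#|.  b5=0 t=0,i=0
  #..|.  b4=0 t=0,i=19
  .##|.  b3=0 t=0,i=1
  .#.|.  b2=0 t=0,i=24
  ..#|#  b1=1 t=0,i=20
  ...|.  b0=0 t=1,i=0
  bits 00000010 = 2

2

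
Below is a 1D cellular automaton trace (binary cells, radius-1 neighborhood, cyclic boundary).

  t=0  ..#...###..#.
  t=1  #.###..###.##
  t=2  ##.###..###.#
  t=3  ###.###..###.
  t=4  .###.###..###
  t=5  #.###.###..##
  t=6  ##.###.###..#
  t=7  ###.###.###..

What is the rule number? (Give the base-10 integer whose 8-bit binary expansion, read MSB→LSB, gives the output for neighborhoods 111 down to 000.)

245

  ### -> #   bit 7 = 1  t=0,i=7
  ##. -> #   bit 6 = 1  t=0,i=8
  #.# -> #   bit 5 = 1  t=1,i=1
  #.. -> #   bit 4 = 1  t=0,i=3
  .## -> .   bit 3 = 0  t=0,i=6
  .#. -> #   bit 2 = 1  t=0,i=2
  ..# -> .   bit 1 = 0  t=0,i=1
  ... -> #   bit 0 = 1  t=0,i=0
  bits 11110101 = 245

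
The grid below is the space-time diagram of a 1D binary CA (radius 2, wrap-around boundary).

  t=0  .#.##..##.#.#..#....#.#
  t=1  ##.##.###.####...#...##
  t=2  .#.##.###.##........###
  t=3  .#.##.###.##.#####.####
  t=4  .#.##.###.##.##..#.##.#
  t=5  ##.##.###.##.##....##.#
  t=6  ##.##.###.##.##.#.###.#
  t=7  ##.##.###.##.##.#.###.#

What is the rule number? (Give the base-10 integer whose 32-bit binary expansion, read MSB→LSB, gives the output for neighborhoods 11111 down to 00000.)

  nb #####: next=.  (t=3,i=15, bit31=0)
  nb ####.: next=.  (t=1,i=0, bit30=0)
  nb ###.#: next=#  (t=1,i=1, bit29=1)
  nb ###..: next=.  (t=1,i=13, bit28=0)
  nb ##.##: next=.  (t=1,i=2, bit27=0)
  nb ##.#.: next=.  (t=0,i=9, bit26=0)
  nb ##..#: next=.  (t=0,i=5, bit25=0)
  nb ##...: next=.  (t=1,i=14, bit24=0)
  nb #.###: next=#  (t=1,i=6, bit23=1)
  nb #.##.: next=#  (t=0,i=3, bit22=1)
  nb #.#.#: next=#  (t=0,i=1, bit21=1)
  nb #.#..: next=#  (t=0,i=12, bit20=1)
  nb #..##: next=#  (t=0,i=6, bit19=1)
  nb #..#.: next=.  (t=0,i=14, bit18=0)
  nb #...#: next=.  (t=1,i=15, bit17=0)
  nb #....: next=#  (t=0,i=17, bit16=1)
  nb .####: next=#  (t=1,i=11, bit15=1)
  nb .###.: next=#  (t=1,i=7, bit14=1)
  nb .##.#: next=#  (t=0,i=8, bit13=1)
  nb .##..: next=#  (t=0,i=4, bit12=1)
  nb .#.##: next=.  (t=0,i=2, bit11=0)
  nb .#.#.: next=#  (t=0,i=0, bit10=1)
  nb .#..#: next=#  (t=0,i=13, bit9=1)
  nb .#...: next=.  (t=0,i=16, bit8=0)
  nb ..###: next=#  (t=1,i=21, bit7=1)
  nb ..##.: next=#  (t=0,i=7, bit6=1)
  nb ..#.#: next=.  (t=0,i=20, bit5=0)
  nb ..#..: next=.  (t=0,i=15, bit4=0)
  nb ...##: next=#  (t=1,i=20, bit3=1)
  nb ...#.: next=.  (t=0,i=19, bit2=0)
  nb ....#: next=.  (t=0,i=18, bit1=0)
  nb .....: next=#  (t=2,i=14, bit0=1)
  bits 00100000111110011111011011001001 = 553252553

553252553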